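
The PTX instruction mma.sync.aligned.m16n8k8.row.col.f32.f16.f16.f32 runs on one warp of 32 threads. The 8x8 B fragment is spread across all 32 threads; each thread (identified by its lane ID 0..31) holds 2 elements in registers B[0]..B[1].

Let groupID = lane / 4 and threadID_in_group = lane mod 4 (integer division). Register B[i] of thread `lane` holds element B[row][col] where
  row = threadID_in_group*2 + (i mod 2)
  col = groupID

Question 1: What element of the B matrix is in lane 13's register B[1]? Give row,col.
3,3

L=13→G=13>>2=3, T=13&3=1
[1]→row 1·2+1=3  col G=3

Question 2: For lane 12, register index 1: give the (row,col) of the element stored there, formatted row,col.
L=12=>grp=12>>2=3, tig=12&3=0
[1]=>row 0·2+1=1  col grp=3

1,3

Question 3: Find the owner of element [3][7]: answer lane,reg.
29,1

c:7=>grp=7  r:3=>tig=1,lo=1
L=7*4+1=29  i=1=1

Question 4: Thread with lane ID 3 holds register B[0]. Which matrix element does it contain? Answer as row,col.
6,0

3: g=0,t=3
[0] (3*2+0,0) = (6,0)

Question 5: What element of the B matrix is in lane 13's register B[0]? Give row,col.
2,3

lane 13⇒13/4=3, 13 mod 4=1
i=0  r:2·1+0⇒2  c:3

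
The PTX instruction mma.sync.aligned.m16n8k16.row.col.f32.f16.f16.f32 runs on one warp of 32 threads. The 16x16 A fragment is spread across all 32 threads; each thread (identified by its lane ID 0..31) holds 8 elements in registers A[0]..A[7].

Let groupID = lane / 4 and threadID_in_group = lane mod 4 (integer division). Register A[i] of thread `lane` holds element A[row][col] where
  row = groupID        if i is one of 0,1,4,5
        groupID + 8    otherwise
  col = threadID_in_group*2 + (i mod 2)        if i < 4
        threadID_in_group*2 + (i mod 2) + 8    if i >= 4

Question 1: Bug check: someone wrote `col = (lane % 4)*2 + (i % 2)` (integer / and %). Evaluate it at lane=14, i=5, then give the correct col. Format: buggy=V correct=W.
`(lane % 4)*2 + (i % 2)`[14,5]→5
lane 14: G=3 (14/4), T=2 (14%4)
i=5: r=3+0=3, c=2*2+1+8=13
col: 5 vs 13

buggy=5 correct=13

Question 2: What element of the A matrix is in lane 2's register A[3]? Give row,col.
lane 2→2/4=0, 2 mod 4=2
i=3  r:0+8→8  c:2·2+1+0→5

8,5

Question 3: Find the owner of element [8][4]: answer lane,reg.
2,2

r=8⇒gr=0,Rb=1  c=4⇒Cb=0,th=2,odd=0
L=0*4+2=2  i=0*4+1*2+0=2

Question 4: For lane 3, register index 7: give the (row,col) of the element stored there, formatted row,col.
8,15

lane 3->3/4=0, 3 mod 4=3
i=7  r:0+8->8  c:2·3+1+8->15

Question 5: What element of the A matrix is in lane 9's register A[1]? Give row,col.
2,3

9: gid=2,tid=1
[1] (2+0,1*2+1+0) = (2,3)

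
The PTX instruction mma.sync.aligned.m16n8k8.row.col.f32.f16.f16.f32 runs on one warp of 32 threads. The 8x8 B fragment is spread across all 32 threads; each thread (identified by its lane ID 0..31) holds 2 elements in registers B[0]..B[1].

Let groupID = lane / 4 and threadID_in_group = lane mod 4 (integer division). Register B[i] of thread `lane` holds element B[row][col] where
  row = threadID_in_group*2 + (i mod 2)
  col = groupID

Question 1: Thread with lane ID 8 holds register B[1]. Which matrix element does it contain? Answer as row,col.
8: gid=2,tid=0
[1] (0*2+1,2) = (1,2)

1,2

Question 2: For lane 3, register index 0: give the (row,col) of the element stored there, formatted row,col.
L=3->g=3>>2=0, t=3&3=3
[0]->row 3·2+0=6  col g=0

6,0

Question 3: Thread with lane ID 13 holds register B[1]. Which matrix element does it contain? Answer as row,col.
3,3

lane 13: g=3 (13/4), t=1 (13%4)
i=1: r=1*2+1=3, c=g=3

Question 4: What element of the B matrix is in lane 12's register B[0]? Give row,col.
lane 12: g=3 (12/4), t=0 (12%4)
i=0: r=0*2+0=0, c=g=3

0,3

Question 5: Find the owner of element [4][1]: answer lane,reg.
c:1=>grp=1  r:4=>tig=2,lo=0
L=1*4+2=6  i=0=0

6,0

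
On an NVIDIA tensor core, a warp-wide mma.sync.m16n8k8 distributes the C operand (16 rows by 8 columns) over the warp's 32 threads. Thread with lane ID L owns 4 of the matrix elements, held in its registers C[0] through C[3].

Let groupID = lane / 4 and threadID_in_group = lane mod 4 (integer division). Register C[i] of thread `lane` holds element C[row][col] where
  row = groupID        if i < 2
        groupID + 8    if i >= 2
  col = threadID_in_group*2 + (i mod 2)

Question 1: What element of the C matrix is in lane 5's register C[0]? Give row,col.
1,2

L=5->gid=5>>2=1, tid=5&3=1
[0]->row 1+0=1  col 1·2+0=2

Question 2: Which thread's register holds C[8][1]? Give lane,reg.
0,3

r:8=>grp=0,rB=1  c:1=>tig=0,lo=1
L=0*4+0=0  i=1*2+1=3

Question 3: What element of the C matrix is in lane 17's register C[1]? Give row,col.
4,3

lane 17=>17/4=4, 17 mod 4=1
i=1  r:4+0=>4  c:2·1+1=>3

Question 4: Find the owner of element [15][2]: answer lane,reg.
r=15→G=7,rhi=1  c=2→T=1,p=0
L=7*4+1=29  i=1*2+0=2

29,2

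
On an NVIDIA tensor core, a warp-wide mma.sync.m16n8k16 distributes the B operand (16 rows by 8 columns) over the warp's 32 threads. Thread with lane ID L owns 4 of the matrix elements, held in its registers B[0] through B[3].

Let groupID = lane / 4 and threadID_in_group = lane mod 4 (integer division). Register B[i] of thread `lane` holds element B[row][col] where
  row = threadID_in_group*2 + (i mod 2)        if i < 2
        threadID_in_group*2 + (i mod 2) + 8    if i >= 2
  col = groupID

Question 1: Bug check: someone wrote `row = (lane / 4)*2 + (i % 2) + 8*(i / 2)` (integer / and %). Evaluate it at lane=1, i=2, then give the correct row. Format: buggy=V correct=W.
`(lane / 4)*2 + (i % 2) + 8*(i / 2)`[1,2]→8
1: G=0,T=1
[2] (1*2+0+8,0) = (10,0)
row: 8 vs 10

buggy=8 correct=10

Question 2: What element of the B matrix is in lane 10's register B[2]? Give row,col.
L=10->gid=10>>2=2, tid=10&3=2
[2]->row 2·2+0+8=12  col gid=2

12,2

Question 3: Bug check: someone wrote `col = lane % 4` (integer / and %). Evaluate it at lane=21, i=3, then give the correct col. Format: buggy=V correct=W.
`lane % 4`[21,3]⇒1
lane 21: gr=5 (21/4), th=1 (21%4)
i=3: r=1*2+1+8=11, c=gr=5
col: 1 vs 5

buggy=1 correct=5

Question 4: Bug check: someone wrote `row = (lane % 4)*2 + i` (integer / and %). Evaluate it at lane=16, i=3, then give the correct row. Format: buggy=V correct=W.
`(lane % 4)*2 + i`[16,3]->3
16: gid=4,tid=0
[3] (0*2+1+8,4) = (9,4)
row: 3 vs 9

buggy=3 correct=9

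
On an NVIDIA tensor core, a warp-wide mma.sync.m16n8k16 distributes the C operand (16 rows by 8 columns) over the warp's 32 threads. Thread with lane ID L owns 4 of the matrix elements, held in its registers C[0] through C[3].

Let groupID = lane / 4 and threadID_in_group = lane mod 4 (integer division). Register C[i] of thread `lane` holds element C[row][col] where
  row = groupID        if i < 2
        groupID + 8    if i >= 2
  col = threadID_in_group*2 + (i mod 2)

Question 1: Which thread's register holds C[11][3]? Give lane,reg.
r=11⇒gr=3,Rb=1  c=3⇒th=1,odd=1
L=3*4+1=13  i=1*2+1=3

13,3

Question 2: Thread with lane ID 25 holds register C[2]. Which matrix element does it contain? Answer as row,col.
lane 25->25/4=6, 25 mod 4=1
i=2  r:6+8->14  c:2·1+0->2

14,2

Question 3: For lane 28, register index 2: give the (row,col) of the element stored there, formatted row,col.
28: gid=7,tid=0
[2] (7+8,0*2+0) = (15,0)

15,0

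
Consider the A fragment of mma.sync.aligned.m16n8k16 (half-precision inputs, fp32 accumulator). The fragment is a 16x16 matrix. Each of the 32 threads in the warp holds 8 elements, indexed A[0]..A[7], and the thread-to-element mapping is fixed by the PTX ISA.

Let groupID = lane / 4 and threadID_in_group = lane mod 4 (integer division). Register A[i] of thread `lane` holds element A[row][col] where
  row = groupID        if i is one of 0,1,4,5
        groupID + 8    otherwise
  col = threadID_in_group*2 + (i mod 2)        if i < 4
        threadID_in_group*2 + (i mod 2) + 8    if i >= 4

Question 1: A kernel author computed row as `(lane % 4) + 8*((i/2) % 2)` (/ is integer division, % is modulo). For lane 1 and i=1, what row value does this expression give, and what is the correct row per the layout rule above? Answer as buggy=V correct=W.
buggy=1 correct=0

`(lane % 4) + 8*((i/2) % 2)`[1,1]→1
L=1→G=1>>2=0, T=1&3=1
[1]→row 0+0=0  col 1·2+1+0=3
row: 1 vs 0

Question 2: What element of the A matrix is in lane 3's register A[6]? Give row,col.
L=3->g=3>>2=0, t=3&3=3
[6]->row 0+8=8  col 3·2+0+8=14

8,14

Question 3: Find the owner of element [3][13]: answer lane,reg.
14,5

r=3→G=3,rhi=0  c=13→chi=1,T=2,p=1
L=3*4+2=14  i=1*4+0*2+1=5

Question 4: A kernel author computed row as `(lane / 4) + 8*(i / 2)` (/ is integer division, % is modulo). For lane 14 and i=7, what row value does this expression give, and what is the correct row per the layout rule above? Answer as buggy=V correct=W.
buggy=27 correct=11

`(lane / 4) + 8*(i / 2)`[14,7]->27
L=14->gid=14>>2=3, tid=14&3=2
[7]->row 3+8=11  col 2·2+1+8=13
row: 27 vs 11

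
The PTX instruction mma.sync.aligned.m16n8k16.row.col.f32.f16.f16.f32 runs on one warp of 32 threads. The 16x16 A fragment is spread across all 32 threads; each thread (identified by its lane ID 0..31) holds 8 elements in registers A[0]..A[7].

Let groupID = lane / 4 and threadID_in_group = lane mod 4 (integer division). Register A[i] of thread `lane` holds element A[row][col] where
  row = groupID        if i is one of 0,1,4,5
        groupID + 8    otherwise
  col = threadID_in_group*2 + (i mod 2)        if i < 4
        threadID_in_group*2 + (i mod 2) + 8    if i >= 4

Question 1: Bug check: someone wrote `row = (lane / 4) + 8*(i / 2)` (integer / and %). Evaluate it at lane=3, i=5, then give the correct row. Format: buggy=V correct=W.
`(lane / 4) + 8*(i / 2)`[3,5]=>16
lane 3=>3/4=0, 3 mod 4=3
i=5  r:0+0=>0  c:2·3+1+8=>15
row: 16 vs 0

buggy=16 correct=0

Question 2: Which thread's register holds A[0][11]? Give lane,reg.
r=0⇒gr=0,Rb=0  c=11⇒Cb=1,th=1,odd=1
L=0*4+1=1  i=1*4+0*2+1=5

1,5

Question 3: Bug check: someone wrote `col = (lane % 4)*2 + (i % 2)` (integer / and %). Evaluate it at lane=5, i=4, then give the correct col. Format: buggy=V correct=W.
buggy=2 correct=10

`(lane % 4)*2 + (i % 2)`[5,4]→2
lane 5→5/4=1, 5 mod 4=1
i=4  r:1+0→1  c:2·1+0+8→10
col: 2 vs 10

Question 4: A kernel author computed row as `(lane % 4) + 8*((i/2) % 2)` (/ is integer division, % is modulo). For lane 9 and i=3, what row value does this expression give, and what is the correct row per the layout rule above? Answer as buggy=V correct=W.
buggy=9 correct=10

`(lane % 4) + 8*((i/2) % 2)`[9,3]⇒9
lane 9: gr=2 (9/4), th=1 (9%4)
i=3: r=2+8=10, c=1*2+1+0=3
row: 9 vs 10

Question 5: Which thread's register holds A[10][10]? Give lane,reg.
9,6

r: 10->gid=2,r8=1  c: 10->c8=1,tid=1,i&1=0
L=2*4+1=9  i=1*4+1*2+0=6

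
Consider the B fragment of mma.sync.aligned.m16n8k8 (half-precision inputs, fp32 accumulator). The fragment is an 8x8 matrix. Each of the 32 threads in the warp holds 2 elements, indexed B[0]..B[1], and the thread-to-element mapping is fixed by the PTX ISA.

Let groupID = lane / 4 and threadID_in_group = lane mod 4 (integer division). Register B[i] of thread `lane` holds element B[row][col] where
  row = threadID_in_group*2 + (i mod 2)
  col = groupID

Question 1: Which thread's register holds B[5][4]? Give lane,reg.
c=4⇒gr=4  r=5⇒th=2,odd=1
L=4*4+2=18  i=1=1

18,1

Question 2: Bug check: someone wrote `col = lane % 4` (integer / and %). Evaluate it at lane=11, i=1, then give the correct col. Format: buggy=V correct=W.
`lane % 4`[11,1]⇒3
lane 11⇒11/4=2, 11 mod 4=3
i=1  r:2·3+1⇒7  c:2
col: 3 vs 2

buggy=3 correct=2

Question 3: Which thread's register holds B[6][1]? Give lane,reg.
c=1→G=1  r=6→T=3,p=0
L=1*4+3=7  i=0=0

7,0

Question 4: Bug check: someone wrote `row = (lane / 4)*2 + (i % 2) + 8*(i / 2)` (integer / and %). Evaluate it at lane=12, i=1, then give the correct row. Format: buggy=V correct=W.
`(lane / 4)*2 + (i % 2) + 8*(i / 2)`[12,1]=>7
lane 12: grp=3 (12/4), tig=0 (12%4)
i=1: r=0*2+1=1, c=grp=3
row: 7 vs 1

buggy=7 correct=1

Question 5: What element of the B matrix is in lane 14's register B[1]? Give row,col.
5,3

14: grp=3,tig=2
[1] (2*2+1,3) = (5,3)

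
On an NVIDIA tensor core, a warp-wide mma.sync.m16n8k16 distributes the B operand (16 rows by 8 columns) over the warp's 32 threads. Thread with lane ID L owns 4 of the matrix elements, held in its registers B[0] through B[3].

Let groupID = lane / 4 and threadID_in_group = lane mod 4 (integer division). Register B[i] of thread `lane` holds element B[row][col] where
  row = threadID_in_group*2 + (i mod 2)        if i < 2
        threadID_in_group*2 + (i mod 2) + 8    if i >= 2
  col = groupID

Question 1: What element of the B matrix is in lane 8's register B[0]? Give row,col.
0,2

lane 8: gid=2 (8/4), tid=0 (8%4)
i=0: r=0*2+0+0=0, c=gid=2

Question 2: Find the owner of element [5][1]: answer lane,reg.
6,1

c: 1->gid=1  r: 5->r8=0,tid=2,i&1=1
L=1*4+2=6  i=0*2+1=1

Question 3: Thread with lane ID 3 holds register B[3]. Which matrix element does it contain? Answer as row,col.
L=3->g=3>>2=0, t=3&3=3
[3]->row 3·2+1+8=15  col g=0

15,0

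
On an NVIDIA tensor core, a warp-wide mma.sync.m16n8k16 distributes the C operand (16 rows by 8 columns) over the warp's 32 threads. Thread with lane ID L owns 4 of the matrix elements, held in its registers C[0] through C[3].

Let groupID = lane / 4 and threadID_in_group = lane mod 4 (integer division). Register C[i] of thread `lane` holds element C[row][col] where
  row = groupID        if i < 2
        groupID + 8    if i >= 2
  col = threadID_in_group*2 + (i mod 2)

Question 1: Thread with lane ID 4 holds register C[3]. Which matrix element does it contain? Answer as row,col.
lane 4=>4/4=1, 4 mod 4=0
i=3  r:1+8=>9  c:2·0+1=>1

9,1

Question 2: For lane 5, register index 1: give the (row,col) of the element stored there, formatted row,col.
1,3

L=5->gid=5>>2=1, tid=5&3=1
[1]->row 1+0=1  col 1·2+1=3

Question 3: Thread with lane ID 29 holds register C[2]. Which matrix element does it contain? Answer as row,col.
lane 29: gid=7 (29/4), tid=1 (29%4)
i=2: r=7+8=15, c=1*2+0=2

15,2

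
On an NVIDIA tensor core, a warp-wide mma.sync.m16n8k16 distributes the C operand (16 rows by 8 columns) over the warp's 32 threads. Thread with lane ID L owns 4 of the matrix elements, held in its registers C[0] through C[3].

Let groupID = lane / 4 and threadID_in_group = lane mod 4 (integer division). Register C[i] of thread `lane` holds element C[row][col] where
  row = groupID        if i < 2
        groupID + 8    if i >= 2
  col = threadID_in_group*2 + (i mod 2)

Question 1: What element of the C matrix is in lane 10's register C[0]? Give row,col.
2,4

L=10->g=10>>2=2, t=10&3=2
[0]->row 2+0=2  col 2·2+0=4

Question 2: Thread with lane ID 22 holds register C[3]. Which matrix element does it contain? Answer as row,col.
22: G=5,T=2
[3] (5+8,2*2+1) = (13,5)

13,5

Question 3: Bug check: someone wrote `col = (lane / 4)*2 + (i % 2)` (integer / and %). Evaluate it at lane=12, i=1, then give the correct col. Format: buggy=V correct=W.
`(lane / 4)*2 + (i % 2)`[12,1]=>7
lane 12: grp=3 (12/4), tig=0 (12%4)
i=1: r=3+0=3, c=0*2+1=1
col: 7 vs 1

buggy=7 correct=1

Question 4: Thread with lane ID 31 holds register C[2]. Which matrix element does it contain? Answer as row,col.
31: gr=7,th=3
[2] (7+8,3*2+0) = (15,6)

15,6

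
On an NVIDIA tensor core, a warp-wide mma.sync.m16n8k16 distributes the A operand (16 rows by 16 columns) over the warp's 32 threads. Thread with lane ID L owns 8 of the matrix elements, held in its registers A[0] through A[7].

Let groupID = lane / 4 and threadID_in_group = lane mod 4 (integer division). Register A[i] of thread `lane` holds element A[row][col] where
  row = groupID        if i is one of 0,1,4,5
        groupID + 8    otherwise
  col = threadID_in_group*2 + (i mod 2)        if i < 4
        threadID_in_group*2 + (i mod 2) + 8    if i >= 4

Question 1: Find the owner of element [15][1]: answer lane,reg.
r:15=>grp=7,rB=1  c:1=>cB=0,tig=0,lo=1
L=7*4+0=28  i=0*4+1*2+1=3

28,3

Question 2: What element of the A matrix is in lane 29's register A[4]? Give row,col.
lane 29->29/4=7, 29 mod 4=1
i=4  r:7+0->7  c:2·1+0+8->10

7,10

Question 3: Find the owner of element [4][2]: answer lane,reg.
17,0

r=4→G=4,rhi=0  c=2→chi=0,T=1,p=0
L=4*4+1=17  i=0*4+0*2+0=0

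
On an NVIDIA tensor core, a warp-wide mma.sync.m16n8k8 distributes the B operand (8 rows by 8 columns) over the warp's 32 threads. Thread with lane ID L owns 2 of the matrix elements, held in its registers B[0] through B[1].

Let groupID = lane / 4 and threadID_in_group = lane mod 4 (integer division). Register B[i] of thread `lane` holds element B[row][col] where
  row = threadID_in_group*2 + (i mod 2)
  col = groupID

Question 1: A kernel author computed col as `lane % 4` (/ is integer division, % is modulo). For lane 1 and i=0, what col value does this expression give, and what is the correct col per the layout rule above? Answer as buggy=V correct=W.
buggy=1 correct=0

`lane % 4`[1,0]→1
L=1→G=1>>2=0, T=1&3=1
[0]→row 1·2+0=2  col G=0
col: 1 vs 0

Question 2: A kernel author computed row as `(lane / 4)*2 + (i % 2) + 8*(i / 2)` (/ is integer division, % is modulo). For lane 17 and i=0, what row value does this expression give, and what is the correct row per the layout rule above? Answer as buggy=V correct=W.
`(lane / 4)*2 + (i % 2) + 8*(i / 2)`[17,0]⇒8
17: gr=4,th=1
[0] (1*2+0,4) = (2,4)
row: 8 vs 2

buggy=8 correct=2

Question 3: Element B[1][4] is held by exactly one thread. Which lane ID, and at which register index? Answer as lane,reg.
16,1

c=4→G=4  r=1→T=0,p=1
L=4*4+0=16  i=1=1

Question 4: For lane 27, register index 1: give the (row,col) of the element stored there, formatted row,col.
27: gid=6,tid=3
[1] (3*2+1,6) = (7,6)

7,6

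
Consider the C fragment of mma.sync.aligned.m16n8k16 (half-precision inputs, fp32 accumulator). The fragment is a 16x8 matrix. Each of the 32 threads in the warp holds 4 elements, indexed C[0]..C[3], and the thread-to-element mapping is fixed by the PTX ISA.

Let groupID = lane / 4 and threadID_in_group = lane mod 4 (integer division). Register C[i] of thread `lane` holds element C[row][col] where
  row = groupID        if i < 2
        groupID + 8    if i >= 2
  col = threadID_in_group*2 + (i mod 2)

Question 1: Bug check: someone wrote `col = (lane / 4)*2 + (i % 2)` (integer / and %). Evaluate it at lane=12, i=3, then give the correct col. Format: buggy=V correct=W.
buggy=7 correct=1

`(lane / 4)*2 + (i % 2)`[12,3]=>7
lane 12=>12/4=3, 12 mod 4=0
i=3  r:3+8=>11  c:2·0+1=>1
col: 7 vs 1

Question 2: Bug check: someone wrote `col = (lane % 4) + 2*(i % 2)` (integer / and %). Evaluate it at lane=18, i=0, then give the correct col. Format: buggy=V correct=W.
buggy=2 correct=4

`(lane % 4) + 2*(i % 2)`[18,0]->2
lane 18->18/4=4, 18 mod 4=2
i=0  r:4+0->4  c:2·2+0->4
col: 2 vs 4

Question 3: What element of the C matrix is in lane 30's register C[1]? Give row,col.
lane 30: gid=7 (30/4), tid=2 (30%4)
i=1: r=7+0=7, c=2*2+1=5

7,5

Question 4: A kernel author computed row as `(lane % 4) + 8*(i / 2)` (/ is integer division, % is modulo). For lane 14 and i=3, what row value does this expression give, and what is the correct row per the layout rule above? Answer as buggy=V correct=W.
buggy=10 correct=11

`(lane % 4) + 8*(i / 2)`[14,3]=>10
L=14=>grp=14>>2=3, tig=14&3=2
[3]=>row 3+8=11  col 2·2+1=5
row: 10 vs 11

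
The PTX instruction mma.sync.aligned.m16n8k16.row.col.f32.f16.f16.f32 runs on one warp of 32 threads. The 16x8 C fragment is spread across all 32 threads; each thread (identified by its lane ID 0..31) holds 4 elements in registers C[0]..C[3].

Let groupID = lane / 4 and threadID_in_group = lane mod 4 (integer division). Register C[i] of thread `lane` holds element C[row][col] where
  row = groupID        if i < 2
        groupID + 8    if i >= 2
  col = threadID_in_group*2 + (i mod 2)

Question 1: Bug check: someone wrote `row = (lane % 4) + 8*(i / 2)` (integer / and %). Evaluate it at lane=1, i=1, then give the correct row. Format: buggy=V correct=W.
buggy=1 correct=0

`(lane % 4) + 8*(i / 2)`[1,1]->1
lane 1: gid=0 (1/4), tid=1 (1%4)
i=1: r=0+0=0, c=1*2+1=3
row: 1 vs 0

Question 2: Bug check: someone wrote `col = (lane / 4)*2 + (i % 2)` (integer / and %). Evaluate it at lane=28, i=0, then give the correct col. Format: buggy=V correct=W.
buggy=14 correct=0

`(lane / 4)*2 + (i % 2)`[28,0]→14
28: G=7,T=0
[0] (7+0,0*2+0) = (7,0)
col: 14 vs 0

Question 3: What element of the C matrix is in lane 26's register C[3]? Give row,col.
14,5

lane 26->26/4=6, 26 mod 4=2
i=3  r:6+8->14  c:2·2+1->5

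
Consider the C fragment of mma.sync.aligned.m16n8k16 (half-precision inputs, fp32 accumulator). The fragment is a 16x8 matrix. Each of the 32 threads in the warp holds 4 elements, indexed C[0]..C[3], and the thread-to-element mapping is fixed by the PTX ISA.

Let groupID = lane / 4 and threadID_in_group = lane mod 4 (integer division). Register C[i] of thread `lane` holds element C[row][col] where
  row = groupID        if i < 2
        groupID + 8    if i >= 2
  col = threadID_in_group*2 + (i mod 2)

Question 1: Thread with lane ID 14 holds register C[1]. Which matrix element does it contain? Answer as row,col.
3,5

L=14->g=14>>2=3, t=14&3=2
[1]->row 3+0=3  col 2·2+1=5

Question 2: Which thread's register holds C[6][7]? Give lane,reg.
r=6->g=6,rb=0  c=7->t=3,b0=1
L=6*4+3=27  i=0*2+1=1

27,1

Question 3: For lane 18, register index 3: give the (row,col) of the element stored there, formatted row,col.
lane 18: gid=4 (18/4), tid=2 (18%4)
i=3: r=4+8=12, c=2*2+1=5

12,5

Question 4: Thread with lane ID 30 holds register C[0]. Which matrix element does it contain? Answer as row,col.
lane 30→30/4=7, 30 mod 4=2
i=0  r:7+0→7  c:2·2+0→4

7,4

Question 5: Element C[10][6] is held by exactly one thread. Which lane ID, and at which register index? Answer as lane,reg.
11,2

r: 10->gid=2,r8=1  c: 6->tid=3,i&1=0
L=2*4+3=11  i=1*2+0=2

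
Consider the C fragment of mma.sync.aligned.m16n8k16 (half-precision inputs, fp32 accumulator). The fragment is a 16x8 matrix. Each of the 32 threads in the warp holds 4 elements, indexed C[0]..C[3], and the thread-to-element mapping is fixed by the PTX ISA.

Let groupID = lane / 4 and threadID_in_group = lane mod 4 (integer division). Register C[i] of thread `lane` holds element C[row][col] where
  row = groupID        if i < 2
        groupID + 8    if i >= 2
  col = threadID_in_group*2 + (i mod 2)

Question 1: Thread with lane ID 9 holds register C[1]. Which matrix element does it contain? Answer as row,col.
L=9=>grp=9>>2=2, tig=9&3=1
[1]=>row 2+0=2  col 1·2+1=3

2,3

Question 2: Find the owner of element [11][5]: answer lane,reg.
14,3

r=11->g=3,rb=1  c=5->t=2,b0=1
L=3*4+2=14  i=1*2+1=3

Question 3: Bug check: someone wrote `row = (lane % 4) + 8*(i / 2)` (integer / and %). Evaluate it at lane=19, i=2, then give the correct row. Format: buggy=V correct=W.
`(lane % 4) + 8*(i / 2)`[19,2]->11
19: gid=4,tid=3
[2] (4+8,3*2+0) = (12,6)
row: 11 vs 12

buggy=11 correct=12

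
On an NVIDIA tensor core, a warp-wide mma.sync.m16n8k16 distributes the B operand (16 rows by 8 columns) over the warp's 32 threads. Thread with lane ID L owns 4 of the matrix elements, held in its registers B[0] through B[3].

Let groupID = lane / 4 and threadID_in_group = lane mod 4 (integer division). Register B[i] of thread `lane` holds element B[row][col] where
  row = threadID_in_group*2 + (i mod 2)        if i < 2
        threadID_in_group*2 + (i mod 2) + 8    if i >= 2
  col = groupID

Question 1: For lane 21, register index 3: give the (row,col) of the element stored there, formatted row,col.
L=21->g=21>>2=5, t=21&3=1
[3]->row 1·2+1+8=11  col g=5

11,5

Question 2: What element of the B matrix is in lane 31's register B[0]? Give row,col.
6,7

lane 31->31/4=7, 31 mod 4=3
i=0  r:2·3+0+0->6  c:7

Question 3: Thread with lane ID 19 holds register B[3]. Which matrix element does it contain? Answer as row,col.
15,4

lane 19: g=4 (19/4), t=3 (19%4)
i=3: r=3*2+1+8=15, c=g=4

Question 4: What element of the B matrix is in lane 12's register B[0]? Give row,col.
0,3

lane 12→12/4=3, 12 mod 4=0
i=0  r:2·0+0+0→0  c:3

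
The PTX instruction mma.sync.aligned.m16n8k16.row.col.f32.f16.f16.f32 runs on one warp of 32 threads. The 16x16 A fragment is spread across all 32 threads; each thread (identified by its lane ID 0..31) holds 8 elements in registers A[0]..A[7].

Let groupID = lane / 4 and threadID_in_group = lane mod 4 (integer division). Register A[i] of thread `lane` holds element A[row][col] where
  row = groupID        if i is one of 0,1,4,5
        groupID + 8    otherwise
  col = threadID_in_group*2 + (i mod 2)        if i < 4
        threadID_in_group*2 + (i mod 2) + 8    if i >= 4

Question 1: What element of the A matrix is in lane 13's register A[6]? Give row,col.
11,10

lane 13⇒13/4=3, 13 mod 4=1
i=6  r:3+8⇒11  c:2·1+0+8⇒10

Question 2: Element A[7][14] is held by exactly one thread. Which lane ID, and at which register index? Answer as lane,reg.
31,4

r=7⇒gr=7,Rb=0  c=14⇒Cb=1,th=3,odd=0
L=7*4+3=31  i=1*4+0*2+0=4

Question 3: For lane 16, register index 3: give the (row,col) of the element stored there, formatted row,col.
16: G=4,T=0
[3] (4+8,0*2+1+0) = (12,1)

12,1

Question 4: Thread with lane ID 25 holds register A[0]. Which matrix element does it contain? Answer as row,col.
6,2

L=25⇒gr=25>>2=6, th=25&3=1
[0]⇒row 6+0=6  col 1·2+0+0=2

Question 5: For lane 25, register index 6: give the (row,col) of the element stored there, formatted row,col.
14,10

25: G=6,T=1
[6] (6+8,1*2+0+8) = (14,10)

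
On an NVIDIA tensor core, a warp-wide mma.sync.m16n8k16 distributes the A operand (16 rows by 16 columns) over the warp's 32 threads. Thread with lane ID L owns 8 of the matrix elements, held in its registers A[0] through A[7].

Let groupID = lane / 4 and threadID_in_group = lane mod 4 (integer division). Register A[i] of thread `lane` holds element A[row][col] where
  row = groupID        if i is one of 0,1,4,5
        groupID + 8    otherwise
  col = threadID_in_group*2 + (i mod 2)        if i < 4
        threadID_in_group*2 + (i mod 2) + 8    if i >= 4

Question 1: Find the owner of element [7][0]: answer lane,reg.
28,0

r: 7->gid=7,r8=0  c: 0->c8=0,tid=0,i&1=0
L=7*4+0=28  i=0*4+0*2+0=0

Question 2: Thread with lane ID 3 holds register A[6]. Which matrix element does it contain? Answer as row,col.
lane 3: gr=0 (3/4), th=3 (3%4)
i=6: r=0+8=8, c=3*2+0+8=14

8,14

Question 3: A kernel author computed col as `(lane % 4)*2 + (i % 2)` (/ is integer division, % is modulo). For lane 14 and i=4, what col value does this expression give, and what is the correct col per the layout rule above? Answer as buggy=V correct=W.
buggy=4 correct=12

`(lane % 4)*2 + (i % 2)`[14,4]⇒4
L=14⇒gr=14>>2=3, th=14&3=2
[4]⇒row 3+0=3  col 2·2+0+8=12
col: 4 vs 12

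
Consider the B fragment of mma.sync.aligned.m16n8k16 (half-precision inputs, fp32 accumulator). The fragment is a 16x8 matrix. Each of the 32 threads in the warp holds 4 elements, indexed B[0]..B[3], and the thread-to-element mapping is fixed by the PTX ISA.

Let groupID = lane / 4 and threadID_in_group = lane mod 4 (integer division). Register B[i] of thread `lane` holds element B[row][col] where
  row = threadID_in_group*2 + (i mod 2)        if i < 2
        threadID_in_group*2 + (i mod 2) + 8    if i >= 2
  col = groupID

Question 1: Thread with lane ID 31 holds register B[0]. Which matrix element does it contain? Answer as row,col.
6,7

lane 31: g=7 (31/4), t=3 (31%4)
i=0: r=3*2+0+0=6, c=g=7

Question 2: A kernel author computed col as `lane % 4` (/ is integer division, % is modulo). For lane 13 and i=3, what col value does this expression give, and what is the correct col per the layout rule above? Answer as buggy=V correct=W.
`lane % 4`[13,3]=>1
13: grp=3,tig=1
[3] (1*2+1+8,3) = (11,3)
col: 1 vs 3

buggy=1 correct=3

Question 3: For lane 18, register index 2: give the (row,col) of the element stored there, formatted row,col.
12,4

18: g=4,t=2
[2] (2*2+0+8,4) = (12,4)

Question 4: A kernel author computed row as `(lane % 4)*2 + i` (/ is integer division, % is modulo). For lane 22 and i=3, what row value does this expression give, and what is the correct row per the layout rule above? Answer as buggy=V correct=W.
`(lane % 4)*2 + i`[22,3]->7
L=22->gid=22>>2=5, tid=22&3=2
[3]->row 2·2+1+8=13  col gid=5
row: 7 vs 13

buggy=7 correct=13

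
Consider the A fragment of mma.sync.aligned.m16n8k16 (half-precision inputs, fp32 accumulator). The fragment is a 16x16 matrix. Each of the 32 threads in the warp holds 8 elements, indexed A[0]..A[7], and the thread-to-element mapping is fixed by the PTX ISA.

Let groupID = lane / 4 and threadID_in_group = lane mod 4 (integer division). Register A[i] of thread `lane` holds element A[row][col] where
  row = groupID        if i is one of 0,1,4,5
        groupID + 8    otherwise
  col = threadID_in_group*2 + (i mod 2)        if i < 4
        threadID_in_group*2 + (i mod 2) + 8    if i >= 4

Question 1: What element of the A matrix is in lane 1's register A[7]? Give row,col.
lane 1->1/4=0, 1 mod 4=1
i=7  r:0+8->8  c:2·1+1+8->11

8,11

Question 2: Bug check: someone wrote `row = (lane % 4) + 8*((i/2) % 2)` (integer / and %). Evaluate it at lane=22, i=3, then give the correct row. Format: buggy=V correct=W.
`(lane % 4) + 8*((i/2) % 2)`[22,3]=>10
22: grp=5,tig=2
[3] (5+8,2*2+1+0) = (13,5)
row: 10 vs 13

buggy=10 correct=13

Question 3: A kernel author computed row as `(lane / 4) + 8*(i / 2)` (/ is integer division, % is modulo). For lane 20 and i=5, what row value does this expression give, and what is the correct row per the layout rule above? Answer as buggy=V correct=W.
`(lane / 4) + 8*(i / 2)`[20,5]->21
lane 20->20/4=5, 20 mod 4=0
i=5  r:5+0->5  c:2·0+1+8->9
row: 21 vs 5

buggy=21 correct=5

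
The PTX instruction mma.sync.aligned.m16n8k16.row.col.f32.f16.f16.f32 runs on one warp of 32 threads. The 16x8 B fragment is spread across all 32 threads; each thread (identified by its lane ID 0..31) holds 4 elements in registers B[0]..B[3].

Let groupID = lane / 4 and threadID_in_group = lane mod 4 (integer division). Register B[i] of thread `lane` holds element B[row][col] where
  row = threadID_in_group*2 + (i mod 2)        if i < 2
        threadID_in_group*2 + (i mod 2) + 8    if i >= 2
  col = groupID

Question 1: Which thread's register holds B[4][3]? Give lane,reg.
c: 3->gid=3  r: 4->r8=0,tid=2,i&1=0
L=3*4+2=14  i=0*2+0=0

14,0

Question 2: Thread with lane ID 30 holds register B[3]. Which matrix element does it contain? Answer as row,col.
13,7

lane 30⇒30/4=7, 30 mod 4=2
i=3  r:2·2+1+8⇒13  c:7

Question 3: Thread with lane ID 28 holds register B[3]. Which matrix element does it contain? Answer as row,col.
9,7

lane 28=>28/4=7, 28 mod 4=0
i=3  r:2·0+1+8=>9  c:7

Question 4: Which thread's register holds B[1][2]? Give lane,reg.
8,1

c=2⇒gr=2  r=1⇒Rb=0,th=0,odd=1
L=2*4+0=8  i=0*2+1=1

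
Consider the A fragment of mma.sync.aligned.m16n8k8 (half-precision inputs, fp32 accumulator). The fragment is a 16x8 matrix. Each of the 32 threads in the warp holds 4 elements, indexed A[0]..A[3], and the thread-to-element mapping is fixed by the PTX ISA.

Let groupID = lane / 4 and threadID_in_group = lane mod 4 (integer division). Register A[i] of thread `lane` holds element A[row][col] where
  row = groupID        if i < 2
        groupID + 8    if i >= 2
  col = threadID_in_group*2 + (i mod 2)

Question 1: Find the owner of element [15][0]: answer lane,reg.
r: 15->gid=7,r8=1  c: 0->tid=0,i&1=0
L=7*4+0=28  i=1*2+0=2

28,2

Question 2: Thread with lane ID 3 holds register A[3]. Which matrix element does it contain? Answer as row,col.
8,7

L=3=>grp=3>>2=0, tig=3&3=3
[3]=>row 0+8=8  col 3·2+1=7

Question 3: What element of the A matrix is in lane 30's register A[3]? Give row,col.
L=30->g=30>>2=7, t=30&3=2
[3]->row 7+8=15  col 2·2+1=5

15,5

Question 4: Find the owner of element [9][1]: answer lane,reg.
4,3

r=9→G=1,rhi=1  c=1→T=0,p=1
L=1*4+0=4  i=1*2+1=3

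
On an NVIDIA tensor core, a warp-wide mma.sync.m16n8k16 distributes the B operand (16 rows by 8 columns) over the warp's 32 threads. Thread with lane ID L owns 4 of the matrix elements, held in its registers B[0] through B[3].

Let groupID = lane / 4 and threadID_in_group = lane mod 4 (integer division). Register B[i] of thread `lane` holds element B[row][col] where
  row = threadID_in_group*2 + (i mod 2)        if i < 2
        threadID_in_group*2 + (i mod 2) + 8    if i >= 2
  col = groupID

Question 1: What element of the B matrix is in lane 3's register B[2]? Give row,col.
14,0

lane 3: grp=0 (3/4), tig=3 (3%4)
i=2: r=3*2+0+8=14, c=grp=0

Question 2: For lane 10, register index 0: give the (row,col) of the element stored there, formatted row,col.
4,2

L=10=>grp=10>>2=2, tig=10&3=2
[0]=>row 2·2+0+0=4  col grp=2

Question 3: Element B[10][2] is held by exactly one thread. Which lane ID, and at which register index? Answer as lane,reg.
9,2

c=2->g=2  r=10->rb=1,t=1,b0=0
L=2*4+1=9  i=1*2+0=2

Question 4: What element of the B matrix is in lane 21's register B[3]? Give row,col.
lane 21: gr=5 (21/4), th=1 (21%4)
i=3: r=1*2+1+8=11, c=gr=5

11,5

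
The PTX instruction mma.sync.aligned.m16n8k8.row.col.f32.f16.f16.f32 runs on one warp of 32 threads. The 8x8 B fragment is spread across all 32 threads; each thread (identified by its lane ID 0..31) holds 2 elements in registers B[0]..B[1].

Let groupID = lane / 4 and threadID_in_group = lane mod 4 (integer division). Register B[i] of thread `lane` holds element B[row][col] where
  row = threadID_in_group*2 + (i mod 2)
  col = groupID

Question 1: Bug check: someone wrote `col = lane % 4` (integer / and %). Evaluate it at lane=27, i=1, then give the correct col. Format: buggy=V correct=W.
buggy=3 correct=6

`lane % 4`[27,1]->3
lane 27->27/4=6, 27 mod 4=3
i=1  r:2·3+1->7  c:6
col: 3 vs 6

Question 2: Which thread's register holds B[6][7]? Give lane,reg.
31,0

c=7->g=7  r=6->t=3,b0=0
L=7*4+3=31  i=0=0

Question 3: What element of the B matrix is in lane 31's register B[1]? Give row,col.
lane 31: gr=7 (31/4), th=3 (31%4)
i=1: r=3*2+1=7, c=gr=7

7,7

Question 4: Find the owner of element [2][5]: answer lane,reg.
c=5->g=5  r=2->t=1,b0=0
L=5*4+1=21  i=0=0

21,0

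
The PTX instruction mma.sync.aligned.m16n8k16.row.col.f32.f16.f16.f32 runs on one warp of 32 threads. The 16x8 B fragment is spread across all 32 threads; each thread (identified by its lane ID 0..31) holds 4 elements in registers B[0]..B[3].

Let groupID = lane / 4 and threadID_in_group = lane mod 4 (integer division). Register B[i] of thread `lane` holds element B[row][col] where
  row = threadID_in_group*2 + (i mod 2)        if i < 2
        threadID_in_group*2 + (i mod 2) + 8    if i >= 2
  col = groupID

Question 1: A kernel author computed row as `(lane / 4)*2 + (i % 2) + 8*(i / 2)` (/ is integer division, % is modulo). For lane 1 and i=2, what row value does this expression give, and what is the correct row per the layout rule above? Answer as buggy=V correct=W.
`(lane / 4)*2 + (i % 2) + 8*(i / 2)`[1,2]->8
1: gid=0,tid=1
[2] (1*2+0+8,0) = (10,0)
row: 8 vs 10

buggy=8 correct=10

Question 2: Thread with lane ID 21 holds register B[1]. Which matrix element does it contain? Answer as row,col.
3,5

21: gid=5,tid=1
[1] (1*2+1+0,5) = (3,5)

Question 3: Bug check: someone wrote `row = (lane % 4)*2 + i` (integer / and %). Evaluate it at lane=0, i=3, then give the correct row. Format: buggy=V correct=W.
`(lane % 4)*2 + i`[0,3]⇒3
lane 0: gr=0 (0/4), th=0 (0%4)
i=3: r=0*2+1+8=9, c=gr=0
row: 3 vs 9

buggy=3 correct=9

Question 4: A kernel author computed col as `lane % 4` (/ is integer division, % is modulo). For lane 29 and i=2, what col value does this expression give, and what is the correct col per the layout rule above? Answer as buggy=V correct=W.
`lane % 4`[29,2]->1
lane 29: gid=7 (29/4), tid=1 (29%4)
i=2: r=1*2+0+8=10, c=gid=7
col: 1 vs 7

buggy=1 correct=7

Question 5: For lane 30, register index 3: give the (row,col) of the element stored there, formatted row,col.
13,7

lane 30: gid=7 (30/4), tid=2 (30%4)
i=3: r=2*2+1+8=13, c=gid=7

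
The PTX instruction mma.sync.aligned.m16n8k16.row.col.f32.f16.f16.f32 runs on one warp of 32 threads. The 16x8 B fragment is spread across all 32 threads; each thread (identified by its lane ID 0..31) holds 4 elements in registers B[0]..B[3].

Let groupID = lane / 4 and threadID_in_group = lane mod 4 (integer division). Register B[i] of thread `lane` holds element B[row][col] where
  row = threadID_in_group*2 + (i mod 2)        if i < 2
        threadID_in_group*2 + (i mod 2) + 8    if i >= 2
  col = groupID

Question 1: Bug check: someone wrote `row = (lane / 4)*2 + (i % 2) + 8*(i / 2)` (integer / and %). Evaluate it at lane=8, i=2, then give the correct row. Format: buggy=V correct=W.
`(lane / 4)*2 + (i % 2) + 8*(i / 2)`[8,2]->12
8: gid=2,tid=0
[2] (0*2+0+8,2) = (8,2)
row: 12 vs 8

buggy=12 correct=8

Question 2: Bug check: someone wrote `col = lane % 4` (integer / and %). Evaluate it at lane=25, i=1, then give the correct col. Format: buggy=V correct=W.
buggy=1 correct=6

`lane % 4`[25,1]=>1
lane 25: grp=6 (25/4), tig=1 (25%4)
i=1: r=1*2+1+0=3, c=grp=6
col: 1 vs 6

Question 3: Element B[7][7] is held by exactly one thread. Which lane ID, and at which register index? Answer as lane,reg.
31,1

c: 7->gid=7  r: 7->r8=0,tid=3,i&1=1
L=7*4+3=31  i=0*2+1=1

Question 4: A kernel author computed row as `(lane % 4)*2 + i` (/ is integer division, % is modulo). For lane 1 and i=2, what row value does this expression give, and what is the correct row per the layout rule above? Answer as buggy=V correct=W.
`(lane % 4)*2 + i`[1,2]⇒4
lane 1⇒1/4=0, 1 mod 4=1
i=2  r:2·1+0+8⇒10  c:0
row: 4 vs 10

buggy=4 correct=10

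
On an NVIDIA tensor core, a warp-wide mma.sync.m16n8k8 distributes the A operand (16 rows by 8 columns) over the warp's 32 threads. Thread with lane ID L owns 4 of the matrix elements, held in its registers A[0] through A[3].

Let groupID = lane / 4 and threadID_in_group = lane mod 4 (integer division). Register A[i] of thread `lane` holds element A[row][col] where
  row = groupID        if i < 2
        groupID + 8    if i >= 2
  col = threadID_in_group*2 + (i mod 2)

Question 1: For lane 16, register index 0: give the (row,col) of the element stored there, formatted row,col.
lane 16=>16/4=4, 16 mod 4=0
i=0  r:4+0=>4  c:2·0+0=>0

4,0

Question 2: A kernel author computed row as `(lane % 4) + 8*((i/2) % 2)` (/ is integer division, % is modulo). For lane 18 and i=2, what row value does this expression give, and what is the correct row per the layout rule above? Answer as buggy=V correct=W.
`(lane % 4) + 8*((i/2) % 2)`[18,2]->10
18: g=4,t=2
[2] (4+8,2*2+0) = (12,4)
row: 10 vs 12

buggy=10 correct=12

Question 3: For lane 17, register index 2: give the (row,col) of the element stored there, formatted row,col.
L=17=>grp=17>>2=4, tig=17&3=1
[2]=>row 4+8=12  col 1·2+0=2

12,2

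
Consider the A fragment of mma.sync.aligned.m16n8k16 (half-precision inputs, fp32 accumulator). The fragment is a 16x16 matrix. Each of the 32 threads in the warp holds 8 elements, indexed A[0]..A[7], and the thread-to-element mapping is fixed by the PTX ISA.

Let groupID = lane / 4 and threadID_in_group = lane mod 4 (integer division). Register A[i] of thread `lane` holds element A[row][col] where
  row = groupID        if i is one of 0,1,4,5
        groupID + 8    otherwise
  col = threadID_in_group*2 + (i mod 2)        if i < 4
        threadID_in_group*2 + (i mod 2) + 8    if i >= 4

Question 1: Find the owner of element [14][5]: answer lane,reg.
26,3

r: 14->gid=6,r8=1  c: 5->c8=0,tid=2,i&1=1
L=6*4+2=26  i=0*4+1*2+1=3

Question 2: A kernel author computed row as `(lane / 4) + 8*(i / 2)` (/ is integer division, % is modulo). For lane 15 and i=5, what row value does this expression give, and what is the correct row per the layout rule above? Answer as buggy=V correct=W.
`(lane / 4) + 8*(i / 2)`[15,5]->19
lane 15: g=3 (15/4), t=3 (15%4)
i=5: r=3+0=3, c=3*2+1+8=15
row: 19 vs 3

buggy=19 correct=3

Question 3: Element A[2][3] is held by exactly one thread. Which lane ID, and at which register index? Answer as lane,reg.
9,1

r=2->g=2,rb=0  c=3->cb=0,t=1,b0=1
L=2*4+1=9  i=0*4+0*2+1=1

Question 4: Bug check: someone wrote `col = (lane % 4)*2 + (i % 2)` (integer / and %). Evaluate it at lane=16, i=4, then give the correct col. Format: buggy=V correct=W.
buggy=0 correct=8

`(lane % 4)*2 + (i % 2)`[16,4]⇒0
L=16⇒gr=16>>2=4, th=16&3=0
[4]⇒row 4+0=4  col 0·2+0+8=8
col: 0 vs 8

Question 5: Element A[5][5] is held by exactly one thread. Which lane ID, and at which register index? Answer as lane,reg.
r=5->g=5,rb=0  c=5->cb=0,t=2,b0=1
L=5*4+2=22  i=0*4+0*2+1=1

22,1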